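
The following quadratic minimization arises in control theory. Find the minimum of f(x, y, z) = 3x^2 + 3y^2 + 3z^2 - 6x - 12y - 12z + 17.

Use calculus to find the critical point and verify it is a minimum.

f(x,y,z) = 3x^2 + 3y^2 + 3z^2 - 6x - 12y - 12z + 17
df/dx = 6x + (-6) = 0 => x = 1
df/dy = 6y + (-12) = 0 => y = 2
df/dz = 6z + (-12) = 0 => z = 2
f(1,2,2) = 3*(1)^2 + 3*(2)^2 + 3*(2)^2 + -6*(1) + -12*(2) + -12*(2) + 17 = -10
Hessian is diagonal with entries 6, 6, 6 > 0, confirmed minimum.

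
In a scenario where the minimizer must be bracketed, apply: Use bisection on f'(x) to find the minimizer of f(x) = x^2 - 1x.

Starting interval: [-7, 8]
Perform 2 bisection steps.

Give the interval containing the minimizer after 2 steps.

Finding critical point of f(x) = x^2 - 1x using bisection on f'(x) = 2x + -1.
f'(x) = 0 when x = 1/2.
Starting interval: [-7, 8]
Step 1: mid = 1/2, f'(mid) = 0, new interval = [1/2, 1/2]
Step 2: mid = 1/2, f'(mid) = 0, new interval = [1/2, 1/2]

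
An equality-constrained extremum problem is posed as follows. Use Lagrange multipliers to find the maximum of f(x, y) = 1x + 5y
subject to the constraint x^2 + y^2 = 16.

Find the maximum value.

Set up Lagrange conditions: grad f = lambda * grad g
  1 = 2*lambda*x
  5 = 2*lambda*y
From these: x/y = 1/5, so x = 1t, y = 5t for some t.
Substitute into constraint: (1t)^2 + (5t)^2 = 16
  t^2 * 26 = 16
  t = sqrt(16/26)
Maximum = 1*x + 5*y = (1^2 + 5^2)*t = 26 * sqrt(16/26) = sqrt(416)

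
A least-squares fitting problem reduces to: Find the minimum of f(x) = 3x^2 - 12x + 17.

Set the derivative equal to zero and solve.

f(x) = 3x^2 - 12x + 17
f'(x) = 6x + (-12) = 0
x = 12/6 = 2
f(2) = 5
Since f''(x) = 6 > 0, this is a minimum.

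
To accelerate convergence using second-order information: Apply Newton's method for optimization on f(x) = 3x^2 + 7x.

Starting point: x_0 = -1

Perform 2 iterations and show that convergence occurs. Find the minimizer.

f(x) = 3x^2 + 7x, f'(x) = 6x + (7), f''(x) = 6
Step 1: f'(-1) = 1, x_1 = -1 - 1/6 = -7/6
Step 2: f'(-7/6) = 0, x_2 = -7/6 (converged)
Newton's method converges in 1 step for quadratics.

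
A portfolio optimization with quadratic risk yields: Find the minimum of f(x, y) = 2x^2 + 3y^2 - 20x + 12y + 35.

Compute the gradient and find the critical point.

f(x,y) = 2x^2 + 3y^2 - 20x + 12y + 35
df/dx = 4x + (-20) = 0  =>  x = 5
df/dy = 6y + (12) = 0  =>  y = -2
f(5, -2) = 2*(5)^2 + 3*(-2)^2 + -20*(5) + 12*(-2) + 35 = -27
Hessian is diagonal with entries 4, 6 > 0, so this is a minimum.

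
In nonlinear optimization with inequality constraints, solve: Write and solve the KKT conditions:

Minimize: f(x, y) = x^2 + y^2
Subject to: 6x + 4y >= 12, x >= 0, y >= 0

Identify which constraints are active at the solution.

KKT conditions for min x^2 + y^2 s.t. 6x + 4y >= 12, x >= 0, y >= 0:
Stationarity: 2x = mu*6 + mu_x, 2y = mu*4 + mu_y, with mu, mu_x, mu_y >= 0
Complementary slackness: mu*(6x + 4y - 12) = 0, mu_x*x = 0, mu_y*y = 0
(0, 0) is infeasible (6*0 + 4*0 < 12), so if mu = 0 stationarity would force x = mu_x/2 >= 0, y = mu_y/2 >= 0 with mu_x*x = mu_y*y = 0, i.e. x = y = 0: contradiction. Hence mu > 0 and 6x + 4y = 12 is active.
Try x > 0, y > 0 (so mu_x = mu_y = 0): x = 6*mu/2, y = 4*mu/2
Substitute: 6*(6*mu/2) + 4*(4*mu/2) = 12
  mu*52/2 = 12 => mu = 6/13
x* = 18/13 > 0, y* = 12/13 > 0, consistent with mu_x = mu_y = 0.
f is convex and the constraints are linear, so this KKT point is the global minimum.
f* = 36/13
Active constraints: 6x + 4y >= 12 (holds with equality, mu = 6/13 > 0); x >= 0 and y >= 0 are inactive (mu_x = mu_y = 0).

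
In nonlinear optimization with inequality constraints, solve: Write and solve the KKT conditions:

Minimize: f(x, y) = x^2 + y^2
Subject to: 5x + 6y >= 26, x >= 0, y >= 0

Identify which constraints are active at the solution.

KKT conditions for min x^2 + y^2 s.t. 5x + 6y >= 26, x >= 0, y >= 0:
Stationarity: 2x = mu*5 + mu_x, 2y = mu*6 + mu_y, with mu, mu_x, mu_y >= 0
Complementary slackness: mu*(5x + 6y - 26) = 0, mu_x*x = 0, mu_y*y = 0
(0, 0) is infeasible (5*0 + 6*0 < 26), so if mu = 0 stationarity would force x = mu_x/2 >= 0, y = mu_y/2 >= 0 with mu_x*x = mu_y*y = 0, i.e. x = y = 0: contradiction. Hence mu > 0 and 5x + 6y = 26 is active.
Try x > 0, y > 0 (so mu_x = mu_y = 0): x = 5*mu/2, y = 6*mu/2
Substitute: 5*(5*mu/2) + 6*(6*mu/2) = 26
  mu*61/2 = 26 => mu = 52/61
x* = 130/61 > 0, y* = 156/61 > 0, consistent with mu_x = mu_y = 0.
f is convex and the constraints are linear, so this KKT point is the global minimum.
f* = 676/61
Active constraints: 5x + 6y >= 26 (holds with equality, mu = 52/61 > 0); x >= 0 and y >= 0 are inactive (mu_x = mu_y = 0).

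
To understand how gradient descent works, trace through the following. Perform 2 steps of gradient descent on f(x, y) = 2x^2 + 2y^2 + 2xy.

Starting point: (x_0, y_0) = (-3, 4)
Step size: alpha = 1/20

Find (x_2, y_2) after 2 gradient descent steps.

f(x,y) = 2x^2 + 2y^2 + 2xy
grad_x = 4x + 2y, grad_y = 4y + 2x
Step 1: grad = (-4, 10), (-14/5, 7/2)
Step 2: grad = (-21/5, 42/5), (-259/100, 77/25)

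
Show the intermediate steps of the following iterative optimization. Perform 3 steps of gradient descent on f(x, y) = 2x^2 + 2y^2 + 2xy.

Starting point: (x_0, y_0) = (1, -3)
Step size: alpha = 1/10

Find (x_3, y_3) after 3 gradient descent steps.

f(x,y) = 2x^2 + 2y^2 + 2xy
grad_x = 4x + 2y, grad_y = 4y + 2x
Step 1: grad = (-2, -10), (6/5, -2)
Step 2: grad = (4/5, -28/5), (28/25, -36/25)
Step 3: grad = (8/5, -88/25), (24/25, -136/125)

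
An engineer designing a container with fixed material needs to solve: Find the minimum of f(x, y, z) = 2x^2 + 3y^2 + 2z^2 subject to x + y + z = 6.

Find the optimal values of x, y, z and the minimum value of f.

Using Lagrange multipliers on f = 2x^2 + 3y^2 + 2z^2 with constraint x + y + z = 6:
Conditions: 2*2*x = lambda, 2*3*y = lambda, 2*2*z = lambda
So x = lambda/4, y = lambda/6, z = lambda/4
Substituting into constraint: lambda * (2/3) = 6
lambda = 9
x = 9/4, y = 3/2, z = 9/4
Minimum value = 27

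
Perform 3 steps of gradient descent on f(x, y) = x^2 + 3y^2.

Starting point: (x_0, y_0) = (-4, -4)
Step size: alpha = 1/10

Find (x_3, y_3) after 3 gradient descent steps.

f(x,y) = x^2 + 3y^2
grad_x = 2x + 0y, grad_y = 6y + 0x
Step 1: grad = (-8, -24), (-16/5, -8/5)
Step 2: grad = (-32/5, -48/5), (-64/25, -16/25)
Step 3: grad = (-128/25, -96/25), (-256/125, -32/125)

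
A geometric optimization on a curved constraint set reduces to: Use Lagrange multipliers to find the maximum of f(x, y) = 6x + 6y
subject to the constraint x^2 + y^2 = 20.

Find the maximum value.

Set up Lagrange conditions: grad f = lambda * grad g
  6 = 2*lambda*x
  6 = 2*lambda*y
From these: x/y = 6/6, so x = 6t, y = 6t for some t.
Substitute into constraint: (6t)^2 + (6t)^2 = 20
  t^2 * 72 = 20
  t = sqrt(20/72)
Maximum = 6*x + 6*y = (6^2 + 6^2)*t = 72 * sqrt(20/72) = sqrt(1440)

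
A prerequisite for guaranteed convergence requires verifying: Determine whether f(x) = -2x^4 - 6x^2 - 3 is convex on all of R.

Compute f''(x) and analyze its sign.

f(x) = -2x^4 - 6x^2 - 3
f'(x) = -8x^3 + -12x
f''(x) = -24x^2 + -12
f''(x) = -24x^2 + -12 <= -12 < 0 for all x
Therefore, f is concave on R.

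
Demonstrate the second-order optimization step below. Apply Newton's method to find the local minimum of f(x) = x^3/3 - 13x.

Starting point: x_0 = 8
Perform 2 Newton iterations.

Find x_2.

f(x) = x^3/3 - 13x
f'(x) = x^2 - 13, f''(x) = 2x
Newton update: x_{n+1} = x_n - (x_n^2 - 13)/(2*x_n)
Step 1: x_0 = 8, f'=51, f''=16, x_1 = 77/16
Step 2: x_1 = 77/16, f'=2601/256, f''=77/8, x_2 = 9257/2464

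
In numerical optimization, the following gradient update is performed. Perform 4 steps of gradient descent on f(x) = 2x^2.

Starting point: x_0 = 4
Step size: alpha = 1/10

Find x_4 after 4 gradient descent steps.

f(x) = 2x^2, f'(x) = 4x + (0)
Step 1: f'(4) = 16, x_1 = 4 - 1/10 * 16 = 12/5
Step 2: f'(12/5) = 48/5, x_2 = 12/5 - 1/10 * 48/5 = 36/25
Step 3: f'(36/25) = 144/25, x_3 = 36/25 - 1/10 * 144/25 = 108/125
Step 4: f'(108/125) = 432/125, x_4 = 108/125 - 1/10 * 432/125 = 324/625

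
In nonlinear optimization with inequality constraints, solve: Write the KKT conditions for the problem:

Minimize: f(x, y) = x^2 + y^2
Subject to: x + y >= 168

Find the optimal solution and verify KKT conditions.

KKT conditions for min x^2 + y^2 s.t. x + y >= 168:
Stationarity: 2x = mu, 2y = mu
So x = y = mu/2.
Complementary slackness: mu*(x + y - 168) = 0
Primal feasibility: x + y >= 168; dual feasibility: mu >= 0
If mu = 0 then x = y = 0, but 0 + 0 < 168 is infeasible, so the constraint is active.
Constraint active: x + y = 2*(mu/2) = 168 => mu = 168
x = y = 84, f = 14112
Verify: stationarity 2*84 = 168 = mu; primal 84 + 84 = 168 >= 168; dual mu = 168 >= 0; complementary slackness 168*(168 - 168) = 0. All KKT conditions hold.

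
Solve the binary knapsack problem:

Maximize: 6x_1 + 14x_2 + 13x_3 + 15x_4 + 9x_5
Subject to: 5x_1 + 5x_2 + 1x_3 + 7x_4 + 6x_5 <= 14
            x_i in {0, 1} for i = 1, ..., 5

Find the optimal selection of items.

Items: item 1 (v=6, w=5), item 2 (v=14, w=5), item 3 (v=13, w=1), item 4 (v=15, w=7), item 5 (v=9, w=6)
Capacity: 14
Checking all 32 subsets (w = total weight, v = total value):
  {}: w = 0, v = 0
  {1}: w = 5, v = 6
  {2}: w = 5, v = 14
  {3}: w = 1, v = 13
  {4}: w = 7, v = 15
  {5}: w = 6, v = 9
  {1, 2}: w = 10, v = 20
  {1, 3}: w = 6, v = 19
  {1, 4}: w = 12, v = 21
  {1, 5}: w = 11, v = 15
  {2, 3}: w = 6, v = 27
  {2, 4}: w = 12, v = 29
  {2, 5}: w = 11, v = 23
  {3, 4}: w = 8, v = 28
  {3, 5}: w = 7, v = 22
  {4, 5}: w = 13, v = 24
  {1, 2, 3}: w = 11, v = 33
  {1, 2, 4}: w = 17 > 14, infeasible
  {1, 2, 5}: w = 16 > 14, infeasible
  {1, 3, 4}: w = 13, v = 34
  {1, 3, 5}: w = 12, v = 28
  {1, 4, 5}: w = 18 > 14, infeasible
  {2, 3, 4}: w = 13, v = 42
  {2, 3, 5}: w = 12, v = 36
  {2, 4, 5}: w = 18 > 14, infeasible
  {3, 4, 5}: w = 14, v = 37
  {1, 2, 3, 4}: w = 18 > 14, infeasible
  {1, 2, 3, 5}: w = 17 > 14, infeasible
  {1, 2, 4, 5}: w = 23 > 14, infeasible
  {1, 3, 4, 5}: w = 19 > 14, infeasible
  {2, 3, 4, 5}: w = 19 > 14, infeasible
  {1, 2, 3, 4, 5}: w = 24 > 14, infeasible
Best feasible subset: items [2, 3, 4]
Total weight: 13 <= 14, total value: 42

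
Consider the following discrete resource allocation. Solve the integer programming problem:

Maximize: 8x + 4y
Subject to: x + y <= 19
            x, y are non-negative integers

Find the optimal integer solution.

Objective: 8x + 4y, constraint: x + y <= 19
Coefficient of x is 8 >= coefficient of y is 4, so allocate the entire budget to x.
Optimal: x = 19, y = 0, value = 152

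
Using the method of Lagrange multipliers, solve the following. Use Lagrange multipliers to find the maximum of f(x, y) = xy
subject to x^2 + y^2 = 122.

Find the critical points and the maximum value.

Lagrange conditions: y = 2*lambda*x and x = 2*lambda*y
If x = 0 then y = 0, violating the constraint, so x, y != 0.
Dividing: y/x = x/y => x^2 = y^2 => y = x or y = -x
Constraint: 2x^2 = 122 => x^2 = 61 => x = +/-sqrt(61)
Critical points: (sqrt(61), sqrt(61)), (-sqrt(61), -sqrt(61)), (sqrt(61), -sqrt(61)), (-sqrt(61), sqrt(61))
  y = x:  xy = x^2 = 61  at (sqrt(61), sqrt(61)) and (-sqrt(61), -sqrt(61))
  y = -x: xy = -x^2 = -61 at (sqrt(61), -sqrt(61)) and (-sqrt(61), sqrt(61))
Maximum xy = 61 at (sqrt(61), sqrt(61)) and (-sqrt(61), -sqrt(61))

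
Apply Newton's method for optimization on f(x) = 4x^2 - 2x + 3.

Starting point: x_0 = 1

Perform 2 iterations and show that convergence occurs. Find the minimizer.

f(x) = 4x^2 - 2x + 3, f'(x) = 8x + (-2), f''(x) = 8
Step 1: f'(1) = 6, x_1 = 1 - 6/8 = 1/4
Step 2: f'(1/4) = 0, x_2 = 1/4 (converged)
Newton's method converges in 1 step for quadratics.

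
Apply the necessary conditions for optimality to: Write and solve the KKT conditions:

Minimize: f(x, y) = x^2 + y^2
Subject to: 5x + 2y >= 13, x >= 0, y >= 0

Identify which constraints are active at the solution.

KKT conditions for min x^2 + y^2 s.t. 5x + 2y >= 13, x >= 0, y >= 0:
Stationarity: 2x = mu*5 + mu_x, 2y = mu*2 + mu_y, with mu, mu_x, mu_y >= 0
Complementary slackness: mu*(5x + 2y - 13) = 0, mu_x*x = 0, mu_y*y = 0
(0, 0) is infeasible (5*0 + 2*0 < 13), so if mu = 0 stationarity would force x = mu_x/2 >= 0, y = mu_y/2 >= 0 with mu_x*x = mu_y*y = 0, i.e. x = y = 0: contradiction. Hence mu > 0 and 5x + 2y = 13 is active.
Try x > 0, y > 0 (so mu_x = mu_y = 0): x = 5*mu/2, y = 2*mu/2
Substitute: 5*(5*mu/2) + 2*(2*mu/2) = 13
  mu*29/2 = 13 => mu = 26/29
x* = 65/29 > 0, y* = 26/29 > 0, consistent with mu_x = mu_y = 0.
f is convex and the constraints are linear, so this KKT point is the global minimum.
f* = 169/29
Active constraints: 5x + 2y >= 13 (holds with equality, mu = 26/29 > 0); x >= 0 and y >= 0 are inactive (mu_x = mu_y = 0).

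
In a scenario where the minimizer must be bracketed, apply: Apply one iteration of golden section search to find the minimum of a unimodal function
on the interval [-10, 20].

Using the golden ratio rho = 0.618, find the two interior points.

Golden section search on [-10, 20].
Golden ratio rho = 0.618 (approx).
Interior points:
  x_1 = -10 + (1-0.618)*30 = 1.4600
  x_2 = -10 + 0.618*30 = 8.5400
Compare f(x_1) and f(x_2) to determine which subinterval to keep.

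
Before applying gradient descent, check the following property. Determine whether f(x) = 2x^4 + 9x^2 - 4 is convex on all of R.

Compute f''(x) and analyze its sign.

f(x) = 2x^4 + 9x^2 - 4
f'(x) = 8x^3 + 18x
f''(x) = 24x^2 + 18
f''(x) = 24x^2 + 18 >= 18 > 0 for all x
Therefore, f is convex on R.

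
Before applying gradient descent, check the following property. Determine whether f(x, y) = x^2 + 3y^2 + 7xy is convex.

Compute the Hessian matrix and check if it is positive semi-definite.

f(x,y) = x^2 + 3y^2 + 7xy
Hessian H = [[2, 7], [7, 6]]
trace(H) = 8, det(H) = -37
Eigenvalues: (8 +/- sqrt(212)) / 2 = 11.28, -3.28
Since not both eigenvalues positive, f is neither convex nor concave.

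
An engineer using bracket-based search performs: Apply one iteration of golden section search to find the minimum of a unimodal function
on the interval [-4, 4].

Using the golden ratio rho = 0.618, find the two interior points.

Golden section search on [-4, 4].
Golden ratio rho = 0.618 (approx).
Interior points:
  x_1 = -4 + (1-0.618)*8 = -0.9440
  x_2 = -4 + 0.618*8 = 0.9440
Compare f(x_1) and f(x_2) to determine which subinterval to keep.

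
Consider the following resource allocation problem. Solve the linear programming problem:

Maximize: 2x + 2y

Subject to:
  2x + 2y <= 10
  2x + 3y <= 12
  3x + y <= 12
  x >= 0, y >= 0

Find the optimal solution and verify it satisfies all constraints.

Feasible vertices: (0, 0), (0, 4), (3, 2), (7/2, 3/2), (4, 0)
Objective 2x + 2y at each vertex:
  (0, 0): 0
  (0, 4): 8
  (3, 2): 10
  (7/2, 3/2): 10
  (4, 0): 8
Maximum is 10 at (3, 2).
Verify constraints at (x, y) = (3, 2):
  2*3 + 2*2 = 10 <= 10 (active)
  2*3 + 3*2 = 12 <= 12 (active)
  3*3 + 1*2 = 11 <= 12
  x = 3 >= 0, y = 2 >= 0. All constraints satisfied.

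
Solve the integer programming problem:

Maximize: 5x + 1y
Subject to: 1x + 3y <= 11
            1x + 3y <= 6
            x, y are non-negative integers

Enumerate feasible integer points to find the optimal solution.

Constraint 1: 1x + 3y <= 11
Constraint 2: 1x + 3y <= 6
Feasible x range (need y >= 0): 0 <= x <= min(11/1, 6/1) => x in {0, ..., 6}.
Enumerate feasible integer points row by row (the coefficient of y is 1 > 0, so for each x the largest feasible y gives the best value):
  x = 0: y <= min((11 - 1*0)/3, (6 - 1*0)/3) => y in {0, ..., 2}; best 5*0 + 1*2 = 2
  x = 1: y <= min((11 - 1*1)/3, (6 - 1*1)/3) => y in {0, ..., 1}; best 5*1 + 1*1 = 6
  x = 2: y <= min((11 - 1*2)/3, (6 - 1*2)/3) => y in {0, ..., 1}; best 5*2 + 1*1 = 11
  x = 3: y <= min((11 - 1*3)/3, (6 - 1*3)/3) => y in {0, ..., 1}; best 5*3 + 1*1 = 16
  x = 4: y <= min((11 - 1*4)/3, (6 - 1*4)/3) => y in {0}; best 5*4 + 1*0 = 20
  x = 5: y <= min((11 - 1*5)/3, (6 - 1*5)/3) => y in {0}; best 5*5 + 1*0 = 25
  x = 6: y <= min((11 - 1*6)/3, (6 - 1*6)/3) => y in {0}; best 5*6 + 1*0 = 30
The maximum 5x + 1y = 30 is achieved at x = 6, y = 0.
Check: 1*6 + 3*0 = 6 <= 11 and 1*6 + 3*0 = 6 <= 6.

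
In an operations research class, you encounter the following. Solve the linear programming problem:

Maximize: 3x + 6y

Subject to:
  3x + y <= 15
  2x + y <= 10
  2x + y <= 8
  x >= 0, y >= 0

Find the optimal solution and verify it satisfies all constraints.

Feasible vertices: (0, 0), (0, 8), (4, 0)
Objective 3x + 6y at each vertex:
  (0, 0): 0
  (0, 8): 48
  (4, 0): 12
Maximum is 48 at (0, 8).
Verify constraints at (x, y) = (0, 8):
  3*0 + 1*8 = 8 <= 15
  2*0 + 1*8 = 8 <= 10
  2*0 + 1*8 = 8 <= 8 (active)
  x = 0 >= 0, y = 8 >= 0. All constraints satisfied.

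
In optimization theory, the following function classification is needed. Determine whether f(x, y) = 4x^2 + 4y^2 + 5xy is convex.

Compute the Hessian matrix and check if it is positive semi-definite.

f(x,y) = 4x^2 + 4y^2 + 5xy
Hessian H = [[8, 5], [5, 8]]
trace(H) = 16, det(H) = 39
Eigenvalues: (16 +/- sqrt(100)) / 2 = 13, 3
Since both eigenvalues > 0, f is convex.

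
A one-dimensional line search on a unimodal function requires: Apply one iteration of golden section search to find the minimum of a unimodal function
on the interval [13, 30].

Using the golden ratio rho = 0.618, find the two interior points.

Golden section search on [13, 30].
Golden ratio rho = 0.618 (approx).
Interior points:
  x_1 = 13 + (1-0.618)*17 = 19.4940
  x_2 = 13 + 0.618*17 = 23.5060
Compare f(x_1) and f(x_2) to determine which subinterval to keep.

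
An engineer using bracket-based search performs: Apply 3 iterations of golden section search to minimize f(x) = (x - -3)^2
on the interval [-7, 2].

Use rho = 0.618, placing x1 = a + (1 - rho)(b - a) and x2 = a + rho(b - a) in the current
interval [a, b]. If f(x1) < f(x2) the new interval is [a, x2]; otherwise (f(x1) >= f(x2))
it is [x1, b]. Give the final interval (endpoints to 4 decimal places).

Golden section search for min of f(x) = (x - -3)^2 on [-7, 2].
Each step: x1 = a + (1 - rho)(b - a), x2 = a + rho(b - a); if f(x1) < f(x2) keep [a, x2], otherwise keep [x1, b].
Step 1: [-7.0000, 2.0000], x1=-3.5620 (f=0.3158), x2=-1.4380 (f=2.4398); f(x1) < f(x2) => keep [-7.0000, -1.4380]
Step 2: [-7.0000, -1.4380], x1=-4.8753 (f=3.5168), x2=-3.5627 (f=0.3166); f(x1) > f(x2) => keep [-4.8753, -1.4380]
Step 3: [-4.8753, -1.4380], x1=-3.5623 (f=0.3161), x2=-2.7511 (f=0.0620); f(x1) > f(x2) => keep [-3.5623, -1.4380]
Final interval: [-3.5623, -1.4380]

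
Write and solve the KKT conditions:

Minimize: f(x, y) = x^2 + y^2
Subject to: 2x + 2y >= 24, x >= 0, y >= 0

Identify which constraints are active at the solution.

KKT conditions for min x^2 + y^2 s.t. 2x + 2y >= 24, x >= 0, y >= 0:
Stationarity: 2x = mu*2 + mu_x, 2y = mu*2 + mu_y, with mu, mu_x, mu_y >= 0
Complementary slackness: mu*(2x + 2y - 24) = 0, mu_x*x = 0, mu_y*y = 0
(0, 0) is infeasible (2*0 + 2*0 < 24), so if mu = 0 stationarity would force x = mu_x/2 >= 0, y = mu_y/2 >= 0 with mu_x*x = mu_y*y = 0, i.e. x = y = 0: contradiction. Hence mu > 0 and 2x + 2y = 24 is active.
Try x > 0, y > 0 (so mu_x = mu_y = 0): x = 2*mu/2, y = 2*mu/2
Substitute: 2*(2*mu/2) + 2*(2*mu/2) = 24
  mu*8/2 = 24 => mu = 6
x* = 6 > 0, y* = 6 > 0, consistent with mu_x = mu_y = 0.
f is convex and the constraints are linear, so this KKT point is the global minimum.
f* = 72
Active constraints: 2x + 2y >= 24 (holds with equality, mu = 6 > 0); x >= 0 and y >= 0 are inactive (mu_x = mu_y = 0).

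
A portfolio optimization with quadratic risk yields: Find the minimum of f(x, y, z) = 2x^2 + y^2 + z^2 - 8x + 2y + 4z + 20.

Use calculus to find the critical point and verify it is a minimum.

f(x,y,z) = 2x^2 + y^2 + z^2 - 8x + 2y + 4z + 20
df/dx = 4x + (-8) = 0 => x = 2
df/dy = 2y + (2) = 0 => y = -1
df/dz = 2z + (4) = 0 => z = -2
f(2,-1,-2) = 2*(2)^2 + 1*(-1)^2 + 1*(-2)^2 + -8*(2) + 2*(-1) + 4*(-2) + 20 = 7
Hessian is diagonal with entries 4, 2, 2 > 0, confirmed minimum.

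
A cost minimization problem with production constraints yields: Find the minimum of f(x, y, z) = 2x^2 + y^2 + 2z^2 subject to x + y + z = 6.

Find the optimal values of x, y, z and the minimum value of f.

Using Lagrange multipliers on f = 2x^2 + y^2 + 2z^2 with constraint x + y + z = 6:
Conditions: 2*2*x = lambda, 2*1*y = lambda, 2*2*z = lambda
So x = lambda/4, y = lambda/2, z = lambda/4
Substituting into constraint: lambda * (1) = 6
lambda = 6
x = 3/2, y = 3, z = 3/2
Minimum value = 18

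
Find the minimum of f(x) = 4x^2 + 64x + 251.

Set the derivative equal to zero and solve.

f(x) = 4x^2 + 64x + 251
f'(x) = 8x + (64) = 0
x = -64/8 = -8
f(-8) = -5
Since f''(x) = 8 > 0, this is a minimum.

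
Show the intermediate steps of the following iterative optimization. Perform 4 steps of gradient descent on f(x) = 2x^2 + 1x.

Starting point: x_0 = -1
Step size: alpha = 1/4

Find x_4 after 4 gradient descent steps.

f(x) = 2x^2 + 1x, f'(x) = 4x + (1)
Step 1: f'(-1) = -3, x_1 = -1 - 1/4 * -3 = -1/4
Step 2: f'(-1/4) = 0, x_2 = -1/4 - 1/4 * 0 = -1/4
Step 3: f'(-1/4) = 0, x_3 = -1/4 - 1/4 * 0 = -1/4
Step 4: f'(-1/4) = 0, x_4 = -1/4 - 1/4 * 0 = -1/4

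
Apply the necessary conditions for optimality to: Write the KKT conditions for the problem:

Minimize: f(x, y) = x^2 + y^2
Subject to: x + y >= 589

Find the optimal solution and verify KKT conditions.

KKT conditions for min x^2 + y^2 s.t. x + y >= 589:
Stationarity: 2x = mu, 2y = mu
So x = y = mu/2.
Complementary slackness: mu*(x + y - 589) = 0
Primal feasibility: x + y >= 589; dual feasibility: mu >= 0
If mu = 0 then x = y = 0, but 0 + 0 < 589 is infeasible, so the constraint is active.
Constraint active: x + y = 2*(mu/2) = 589 => mu = 589
x = y = 589/2, f = 346921/2
Verify: stationarity 2*(589/2) = 589 = mu; primal 589/2 + 589/2 = 589 >= 589; dual mu = 589 >= 0; complementary slackness 589*(589 - 589) = 0. All KKT conditions hold.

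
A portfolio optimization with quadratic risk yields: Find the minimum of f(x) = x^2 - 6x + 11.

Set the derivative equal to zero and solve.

f(x) = x^2 - 6x + 11
f'(x) = 2x + (-6) = 0
x = 6/2 = 3
f(3) = 2
Since f''(x) = 2 > 0, this is a minimum.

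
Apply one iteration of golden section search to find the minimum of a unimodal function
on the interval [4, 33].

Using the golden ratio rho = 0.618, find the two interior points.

Golden section search on [4, 33].
Golden ratio rho = 0.618 (approx).
Interior points:
  x_1 = 4 + (1-0.618)*29 = 15.0780
  x_2 = 4 + 0.618*29 = 21.9220
Compare f(x_1) and f(x_2) to determine which subinterval to keep.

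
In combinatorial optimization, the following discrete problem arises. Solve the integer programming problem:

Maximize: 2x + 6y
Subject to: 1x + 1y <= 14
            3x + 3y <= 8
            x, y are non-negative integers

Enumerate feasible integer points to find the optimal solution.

Constraint 1: 1x + 1y <= 14
Constraint 2: 3x + 3y <= 8
Feasible x range (need y >= 0): 0 <= x <= min(14/1, 8/3) => x in {0, ..., 2}.
Enumerate feasible integer points row by row (the coefficient of y is 6 > 0, so for each x the largest feasible y gives the best value):
  x = 0: y <= min((14 - 1*0)/1, (8 - 3*0)/3) => y in {0, ..., 2}; best 2*0 + 6*2 = 12
  x = 1: y <= min((14 - 1*1)/1, (8 - 3*1)/3) => y in {0, ..., 1}; best 2*1 + 6*1 = 8
  x = 2: y <= min((14 - 1*2)/1, (8 - 3*2)/3) => y in {0}; best 2*2 + 6*0 = 4
The maximum 2x + 6y = 12 is achieved at x = 0, y = 2.
Check: 1*0 + 1*2 = 2 <= 14 and 3*0 + 3*2 = 6 <= 8.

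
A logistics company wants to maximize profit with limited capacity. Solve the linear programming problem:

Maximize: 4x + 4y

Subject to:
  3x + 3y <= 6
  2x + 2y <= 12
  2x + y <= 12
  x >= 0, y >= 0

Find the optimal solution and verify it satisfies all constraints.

Feasible vertices: (0, 0), (0, 2), (2, 0)
Objective 4x + 4y at each vertex:
  (0, 0): 0
  (0, 2): 8
  (2, 0): 8
Maximum is 8 at (0, 2).
Verify constraints at (x, y) = (0, 2):
  3*0 + 3*2 = 6 <= 6 (active)
  2*0 + 2*2 = 4 <= 12
  2*0 + 1*2 = 2 <= 12
  x = 0 >= 0, y = 2 >= 0. All constraints satisfied.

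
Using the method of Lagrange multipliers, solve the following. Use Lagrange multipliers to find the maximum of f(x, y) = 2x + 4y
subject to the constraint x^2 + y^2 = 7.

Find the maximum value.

Set up Lagrange conditions: grad f = lambda * grad g
  2 = 2*lambda*x
  4 = 2*lambda*y
From these: x/y = 2/4, so x = 2t, y = 4t for some t.
Substitute into constraint: (2t)^2 + (4t)^2 = 7
  t^2 * 20 = 7
  t = sqrt(7/20)
Maximum = 2*x + 4*y = (2^2 + 4^2)*t = 20 * sqrt(7/20) = sqrt(140)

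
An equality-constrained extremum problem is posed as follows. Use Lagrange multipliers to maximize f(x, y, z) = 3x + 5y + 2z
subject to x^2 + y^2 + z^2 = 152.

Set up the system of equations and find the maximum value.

Lagrange conditions: 3 = 2*lambda*x, 5 = 2*lambda*y, 2 = 2*lambda*z
So x:3 = y:5 = z:2, i.e. x = 3t, y = 5t, z = 2t
Constraint: t^2*(3^2 + 5^2 + 2^2) = 152
  t^2 * 38 = 152  =>  t = sqrt(4)
Maximum = 3*3t + 5*5t + 2*2t = 38*sqrt(4) = 76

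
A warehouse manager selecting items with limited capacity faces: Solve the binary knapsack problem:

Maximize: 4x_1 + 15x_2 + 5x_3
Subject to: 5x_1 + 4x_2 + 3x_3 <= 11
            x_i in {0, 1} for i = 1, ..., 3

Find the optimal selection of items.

Items: item 1 (v=4, w=5), item 2 (v=15, w=4), item 3 (v=5, w=3)
Capacity: 11
Checking all 8 subsets (w = total weight, v = total value):
  {}: w = 0, v = 0
  {1}: w = 5, v = 4
  {2}: w = 4, v = 15
  {3}: w = 3, v = 5
  {1, 2}: w = 9, v = 19
  {1, 3}: w = 8, v = 9
  {2, 3}: w = 7, v = 20
  {1, 2, 3}: w = 12 > 11, infeasible
Best feasible subset: items [2, 3]
Total weight: 7 <= 11, total value: 20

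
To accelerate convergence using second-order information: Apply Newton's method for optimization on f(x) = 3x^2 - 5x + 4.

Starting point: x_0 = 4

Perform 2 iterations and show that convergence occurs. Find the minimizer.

f(x) = 3x^2 - 5x + 4, f'(x) = 6x + (-5), f''(x) = 6
Step 1: f'(4) = 19, x_1 = 4 - 19/6 = 5/6
Step 2: f'(5/6) = 0, x_2 = 5/6 (converged)
Newton's method converges in 1 step for quadratics.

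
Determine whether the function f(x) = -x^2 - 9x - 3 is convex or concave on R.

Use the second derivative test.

f(x) = -x^2 - 9x - 3
f'(x) = -2x - 9
f''(x) = -2
Since f''(x) = -2 < 0 for all x, f is concave on R.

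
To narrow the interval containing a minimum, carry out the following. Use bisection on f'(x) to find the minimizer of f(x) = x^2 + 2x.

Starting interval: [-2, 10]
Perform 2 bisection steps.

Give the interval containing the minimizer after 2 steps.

Finding critical point of f(x) = x^2 + 2x using bisection on f'(x) = 2x + 2.
f'(x) = 0 when x = -1.
Starting interval: [-2, 10]
Step 1: mid = 4, f'(mid) = 10, new interval = [-2, 4]
Step 2: mid = 1, f'(mid) = 4, new interval = [-2, 1]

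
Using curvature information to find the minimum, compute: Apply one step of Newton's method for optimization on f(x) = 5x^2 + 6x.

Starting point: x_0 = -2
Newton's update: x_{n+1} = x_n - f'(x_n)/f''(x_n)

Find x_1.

f(x) = 5x^2 + 6x
f'(x) = 10x + (6), f''(x) = 10
Newton step: x_1 = x_0 - f'(x_0)/f''(x_0)
f'(-2) = -14
x_1 = -2 - -14/10 = -3/5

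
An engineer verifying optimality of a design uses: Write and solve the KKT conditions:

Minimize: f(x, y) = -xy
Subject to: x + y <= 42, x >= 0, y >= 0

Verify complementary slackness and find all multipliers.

Problem: min -xy s.t. x + y <= 42 (multiplier lambda), x >= 0 (mu_x), y >= 0 (mu_y)
KKT stationarity: -y + lambda - mu_x = 0, -x + lambda - mu_y = 0, with lambda, mu_x, mu_y >= 0
Complementary slackness: lambda*(x + y - 42) = 0, mu_x*x = 0, mu_y*y = 0
If lambda = 0: y = -mu_x <= 0 and x = -mu_y <= 0 force x = y = 0 with f = 0; but x = y = 21 is feasible with f = -441 < 0, so this is not the minimum. Hence lambda > 0 and x + y = 42.
Try x > 0, y > 0 (so mu_x = mu_y = 0): y = lambda, x = lambda => x = y = lambda
x + y = 42 => 2*lambda = 42 => lambda = 21
x* = y* = 21 > 0, consistent with mu_x = mu_y = 0.
(Any feasible point with x = 0 or y = 0 has f = 0 > -441, so the minimum is not on those boundaries.)
min(-xy) = -441 (i.e. max xy = 441)
Multipliers: lambda = 21, mu_x = 0, mu_y = 0
Complementary slackness: lambda*(x + y - 42) = 21*(21 + 21 - 42) = 0, mu_x*x = 0*21 = 0, mu_y*y = 0*21 = 0. Satisfied.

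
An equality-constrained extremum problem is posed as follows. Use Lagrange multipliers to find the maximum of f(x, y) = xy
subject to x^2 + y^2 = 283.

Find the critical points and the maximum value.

Lagrange conditions: y = 2*lambda*x and x = 2*lambda*y
If x = 0 then y = 0, violating the constraint, so x, y != 0.
Dividing: y/x = x/y => x^2 = y^2 => y = x or y = -x
Constraint: 2x^2 = 283 => x^2 = 283/2 => x = +/-sqrt(283/2)
Critical points: (sqrt(283/2), sqrt(283/2)), (-sqrt(283/2), -sqrt(283/2)), (sqrt(283/2), -sqrt(283/2)), (-sqrt(283/2), sqrt(283/2))
  y = x:  xy = x^2 = 283/2  at (sqrt(283/2), sqrt(283/2)) and (-sqrt(283/2), -sqrt(283/2))
  y = -x: xy = -x^2 = -283/2 at (sqrt(283/2), -sqrt(283/2)) and (-sqrt(283/2), sqrt(283/2))
Maximum xy = 283/2 at (sqrt(283/2), sqrt(283/2)) and (-sqrt(283/2), -sqrt(283/2))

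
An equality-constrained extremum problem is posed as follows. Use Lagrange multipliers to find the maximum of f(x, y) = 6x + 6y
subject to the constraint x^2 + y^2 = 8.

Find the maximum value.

Set up Lagrange conditions: grad f = lambda * grad g
  6 = 2*lambda*x
  6 = 2*lambda*y
From these: x/y = 6/6, so x = 6t, y = 6t for some t.
Substitute into constraint: (6t)^2 + (6t)^2 = 8
  t^2 * 72 = 8
  t = sqrt(8/72)
Maximum = 6*x + 6*y = (6^2 + 6^2)*t = 72 * sqrt(8/72) = 24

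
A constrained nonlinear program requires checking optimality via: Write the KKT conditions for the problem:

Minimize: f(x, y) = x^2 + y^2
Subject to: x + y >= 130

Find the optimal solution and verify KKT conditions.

KKT conditions for min x^2 + y^2 s.t. x + y >= 130:
Stationarity: 2x = mu, 2y = mu
So x = y = mu/2.
Complementary slackness: mu*(x + y - 130) = 0
Primal feasibility: x + y >= 130; dual feasibility: mu >= 0
If mu = 0 then x = y = 0, but 0 + 0 < 130 is infeasible, so the constraint is active.
Constraint active: x + y = 2*(mu/2) = 130 => mu = 130
x = y = 65, f = 8450
Verify: stationarity 2*65 = 130 = mu; primal 65 + 65 = 130 >= 130; dual mu = 130 >= 0; complementary slackness 130*(130 - 130) = 0. All KKT conditions hold.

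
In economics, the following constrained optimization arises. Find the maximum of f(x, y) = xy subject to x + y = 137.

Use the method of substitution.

Substitute y = 137 - x into f(x,y) = xy:
g(x) = x(137 - x) = 137x - x^2
g'(x) = 137 - 2x = 0  =>  x = 137/2
y = 137 - 137/2 = 137/2
Maximum value = (137/2) * (137/2) = 18769/4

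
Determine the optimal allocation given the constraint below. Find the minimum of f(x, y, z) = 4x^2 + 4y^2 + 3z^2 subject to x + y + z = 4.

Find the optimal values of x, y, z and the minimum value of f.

Using Lagrange multipliers on f = 4x^2 + 4y^2 + 3z^2 with constraint x + y + z = 4:
Conditions: 2*4*x = lambda, 2*4*y = lambda, 2*3*z = lambda
So x = lambda/8, y = lambda/8, z = lambda/6
Substituting into constraint: lambda * (5/12) = 4
lambda = 48/5
x = 6/5, y = 6/5, z = 8/5
Minimum value = 96/5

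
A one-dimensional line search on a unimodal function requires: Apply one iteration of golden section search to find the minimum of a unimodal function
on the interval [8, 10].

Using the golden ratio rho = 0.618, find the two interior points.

Golden section search on [8, 10].
Golden ratio rho = 0.618 (approx).
Interior points:
  x_1 = 8 + (1-0.618)*2 = 8.7640
  x_2 = 8 + 0.618*2 = 9.2360
Compare f(x_1) and f(x_2) to determine which subinterval to keep.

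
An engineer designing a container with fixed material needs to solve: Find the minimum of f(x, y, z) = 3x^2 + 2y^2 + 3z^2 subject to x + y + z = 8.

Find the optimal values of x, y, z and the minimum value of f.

Using Lagrange multipliers on f = 3x^2 + 2y^2 + 3z^2 with constraint x + y + z = 8:
Conditions: 2*3*x = lambda, 2*2*y = lambda, 2*3*z = lambda
So x = lambda/6, y = lambda/4, z = lambda/6
Substituting into constraint: lambda * (7/12) = 8
lambda = 96/7
x = 16/7, y = 24/7, z = 16/7
Minimum value = 384/7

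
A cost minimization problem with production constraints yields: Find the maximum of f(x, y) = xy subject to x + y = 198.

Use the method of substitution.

Substitute y = 198 - x into f(x,y) = xy:
g(x) = x(198 - x) = 198x - x^2
g'(x) = 198 - 2x = 0  =>  x = 99
y = 198 - 99 = 99
Maximum value = 99 * 99 = 9801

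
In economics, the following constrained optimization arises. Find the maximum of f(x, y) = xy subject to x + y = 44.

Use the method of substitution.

Substitute y = 44 - x into f(x,y) = xy:
g(x) = x(44 - x) = 44x - x^2
g'(x) = 44 - 2x = 0  =>  x = 22
y = 44 - 22 = 22
Maximum value = 22 * 22 = 484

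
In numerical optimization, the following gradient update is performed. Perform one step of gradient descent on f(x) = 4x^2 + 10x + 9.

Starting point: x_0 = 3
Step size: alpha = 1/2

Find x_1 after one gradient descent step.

f(x) = 4x^2 + 10x + 9
f'(x) = 8x + 10
f'(3) = 8*3 + (10) = 34
x_1 = x_0 - alpha * f'(x_0) = 3 - 1/2 * 34 = -14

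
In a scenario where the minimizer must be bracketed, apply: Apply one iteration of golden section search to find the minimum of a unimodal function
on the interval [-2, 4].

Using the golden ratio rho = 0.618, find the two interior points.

Golden section search on [-2, 4].
Golden ratio rho = 0.618 (approx).
Interior points:
  x_1 = -2 + (1-0.618)*6 = 0.2920
  x_2 = -2 + 0.618*6 = 1.7080
Compare f(x_1) and f(x_2) to determine which subinterval to keep.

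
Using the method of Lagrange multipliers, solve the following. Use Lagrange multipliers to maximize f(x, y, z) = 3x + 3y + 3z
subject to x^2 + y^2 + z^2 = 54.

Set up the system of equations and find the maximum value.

Lagrange conditions: 3 = 2*lambda*x, 3 = 2*lambda*y, 3 = 2*lambda*z
So x:3 = y:3 = z:3, i.e. x = 3t, y = 3t, z = 3t
Constraint: t^2*(3^2 + 3^2 + 3^2) = 54
  t^2 * 27 = 54  =>  t = sqrt(2)
Maximum = 3*3t + 3*3t + 3*3t = 27*sqrt(2) = sqrt(1458)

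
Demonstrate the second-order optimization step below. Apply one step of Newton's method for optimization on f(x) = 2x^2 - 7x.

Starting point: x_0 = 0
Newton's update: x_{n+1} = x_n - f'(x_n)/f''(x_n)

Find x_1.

f(x) = 2x^2 - 7x
f'(x) = 4x + (-7), f''(x) = 4
Newton step: x_1 = x_0 - f'(x_0)/f''(x_0)
f'(0) = -7
x_1 = 0 - -7/4 = 7/4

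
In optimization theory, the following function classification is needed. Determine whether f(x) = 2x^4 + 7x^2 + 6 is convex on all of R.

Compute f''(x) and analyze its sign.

f(x) = 2x^4 + 7x^2 + 6
f'(x) = 8x^3 + 14x
f''(x) = 24x^2 + 14
f''(x) = 24x^2 + 14 >= 14 > 0 for all x
Therefore, f is convex on R.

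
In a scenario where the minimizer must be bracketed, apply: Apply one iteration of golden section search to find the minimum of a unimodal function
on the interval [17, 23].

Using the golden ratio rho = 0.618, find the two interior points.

Golden section search on [17, 23].
Golden ratio rho = 0.618 (approx).
Interior points:
  x_1 = 17 + (1-0.618)*6 = 19.2920
  x_2 = 17 + 0.618*6 = 20.7080
Compare f(x_1) and f(x_2) to determine which subinterval to keep.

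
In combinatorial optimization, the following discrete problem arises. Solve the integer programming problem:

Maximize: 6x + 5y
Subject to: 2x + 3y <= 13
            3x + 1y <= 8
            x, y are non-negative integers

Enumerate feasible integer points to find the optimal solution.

Constraint 1: 2x + 3y <= 13
Constraint 2: 3x + 1y <= 8
Feasible x range (need y >= 0): 0 <= x <= min(13/2, 8/3) => x in {0, ..., 2}.
Enumerate feasible integer points row by row (the coefficient of y is 5 > 0, so for each x the largest feasible y gives the best value):
  x = 0: y <= min((13 - 2*0)/3, (8 - 3*0)/1) => y in {0, ..., 4}; best 6*0 + 5*4 = 20
  x = 1: y <= min((13 - 2*1)/3, (8 - 3*1)/1) => y in {0, ..., 3}; best 6*1 + 5*3 = 21
  x = 2: y <= min((13 - 2*2)/3, (8 - 3*2)/1) => y in {0, ..., 2}; best 6*2 + 5*2 = 22
The maximum 6x + 5y = 22 is achieved at x = 2, y = 2.
Check: 2*2 + 3*2 = 10 <= 13 and 3*2 + 1*2 = 8 <= 8.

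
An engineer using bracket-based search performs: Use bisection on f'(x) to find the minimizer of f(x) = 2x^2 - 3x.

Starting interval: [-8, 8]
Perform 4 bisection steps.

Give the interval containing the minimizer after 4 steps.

Finding critical point of f(x) = 2x^2 - 3x using bisection on f'(x) = 4x + -3.
f'(x) = 0 when x = 3/4.
Starting interval: [-8, 8]
Step 1: mid = 0, f'(mid) = -3, new interval = [0, 8]
Step 2: mid = 4, f'(mid) = 13, new interval = [0, 4]
Step 3: mid = 2, f'(mid) = 5, new interval = [0, 2]
Step 4: mid = 1, f'(mid) = 1, new interval = [0, 1]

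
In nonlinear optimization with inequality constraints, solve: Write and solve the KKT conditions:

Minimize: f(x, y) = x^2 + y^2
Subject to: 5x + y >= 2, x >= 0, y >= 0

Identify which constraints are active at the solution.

KKT conditions for min x^2 + y^2 s.t. 5x + 1y >= 2, x >= 0, y >= 0:
Stationarity: 2x = mu*5 + mu_x, 2y = mu*1 + mu_y, with mu, mu_x, mu_y >= 0
Complementary slackness: mu*(5x + y - 2) = 0, mu_x*x = 0, mu_y*y = 0
(0, 0) is infeasible (5*0 + 1*0 < 2), so if mu = 0 stationarity would force x = mu_x/2 >= 0, y = mu_y/2 >= 0 with mu_x*x = mu_y*y = 0, i.e. x = y = 0: contradiction. Hence mu > 0 and 5x + y = 2 is active.
Try x > 0, y > 0 (so mu_x = mu_y = 0): x = 5*mu/2, y = 1*mu/2
Substitute: 5*(5*mu/2) + 1*(1*mu/2) = 2
  mu*26/2 = 2 => mu = 2/13
x* = 5/13 > 0, y* = 1/13 > 0, consistent with mu_x = mu_y = 0.
f is convex and the constraints are linear, so this KKT point is the global minimum.
f* = 2/13
Active constraints: 5x + y >= 2 (holds with equality, mu = 2/13 > 0); x >= 0 and y >= 0 are inactive (mu_x = mu_y = 0).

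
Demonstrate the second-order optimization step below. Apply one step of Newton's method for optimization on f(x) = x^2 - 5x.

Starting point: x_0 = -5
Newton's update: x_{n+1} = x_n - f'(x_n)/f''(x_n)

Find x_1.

f(x) = x^2 - 5x
f'(x) = 2x + (-5), f''(x) = 2
Newton step: x_1 = x_0 - f'(x_0)/f''(x_0)
f'(-5) = -15
x_1 = -5 - -15/2 = 5/2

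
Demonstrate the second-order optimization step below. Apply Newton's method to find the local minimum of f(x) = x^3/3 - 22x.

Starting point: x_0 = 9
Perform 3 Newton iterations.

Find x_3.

f(x) = x^3/3 - 22x
f'(x) = x^2 - 22, f''(x) = 2x
Newton update: x_{n+1} = x_n - (x_n^2 - 22)/(2*x_n)
Step 1: x_0 = 9, f'=59, f''=18, x_1 = 103/18
Step 2: x_1 = 103/18, f'=3481/324, f''=103/9, x_2 = 17737/3708
Step 3: x_2 = 17737/3708, f'=12117361/13749264, f''=17737/1854, x_3 = 617084977/131537592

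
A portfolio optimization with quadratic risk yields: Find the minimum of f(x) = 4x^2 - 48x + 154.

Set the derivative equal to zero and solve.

f(x) = 4x^2 - 48x + 154
f'(x) = 8x + (-48) = 0
x = 48/8 = 6
f(6) = 10
Since f''(x) = 8 > 0, this is a minimum.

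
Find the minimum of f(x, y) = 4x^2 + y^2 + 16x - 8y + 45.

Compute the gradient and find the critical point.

f(x,y) = 4x^2 + y^2 + 16x - 8y + 45
df/dx = 8x + (16) = 0  =>  x = -2
df/dy = 2y + (-8) = 0  =>  y = 4
f(-2, 4) = 4*(-2)^2 + 1*(4)^2 + 16*(-2) + -8*(4) + 45 = 13
Hessian is diagonal with entries 8, 2 > 0, so this is a minimum.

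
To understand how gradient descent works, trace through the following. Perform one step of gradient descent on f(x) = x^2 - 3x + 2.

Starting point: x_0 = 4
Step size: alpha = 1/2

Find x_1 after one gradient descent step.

f(x) = x^2 - 3x + 2
f'(x) = 2x - 3
f'(4) = 2*4 + (-3) = 5
x_1 = x_0 - alpha * f'(x_0) = 4 - 1/2 * 5 = 3/2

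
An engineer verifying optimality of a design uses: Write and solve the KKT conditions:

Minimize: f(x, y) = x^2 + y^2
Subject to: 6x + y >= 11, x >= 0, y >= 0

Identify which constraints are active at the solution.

KKT conditions for min x^2 + y^2 s.t. 6x + 1y >= 11, x >= 0, y >= 0:
Stationarity: 2x = mu*6 + mu_x, 2y = mu*1 + mu_y, with mu, mu_x, mu_y >= 0
Complementary slackness: mu*(6x + y - 11) = 0, mu_x*x = 0, mu_y*y = 0
(0, 0) is infeasible (6*0 + 1*0 < 11), so if mu = 0 stationarity would force x = mu_x/2 >= 0, y = mu_y/2 >= 0 with mu_x*x = mu_y*y = 0, i.e. x = y = 0: contradiction. Hence mu > 0 and 6x + y = 11 is active.
Try x > 0, y > 0 (so mu_x = mu_y = 0): x = 6*mu/2, y = 1*mu/2
Substitute: 6*(6*mu/2) + 1*(1*mu/2) = 11
  mu*37/2 = 11 => mu = 22/37
x* = 66/37 > 0, y* = 11/37 > 0, consistent with mu_x = mu_y = 0.
f is convex and the constraints are linear, so this KKT point is the global minimum.
f* = 121/37
Active constraints: 6x + y >= 11 (holds with equality, mu = 22/37 > 0); x >= 0 and y >= 0 are inactive (mu_x = mu_y = 0).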